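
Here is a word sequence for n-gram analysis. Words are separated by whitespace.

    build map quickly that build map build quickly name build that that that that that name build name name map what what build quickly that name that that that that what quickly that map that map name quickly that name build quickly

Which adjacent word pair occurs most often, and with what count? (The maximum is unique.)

Bigram frequencies (highest first):
  that that: 7
  quickly that: 4
  build quickly: 3
  name build: 3
  that name: 3
  build map: 2
  … (18 more, each ≤ 2)

"that that", 7 times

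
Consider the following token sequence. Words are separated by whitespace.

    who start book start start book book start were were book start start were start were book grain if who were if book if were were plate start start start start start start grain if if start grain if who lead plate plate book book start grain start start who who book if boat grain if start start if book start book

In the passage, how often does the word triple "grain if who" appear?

2

Scanning the 60 overlapping trigram windows for "grain if who":
  position 18–20: grain if who
  position 38–40: grain if who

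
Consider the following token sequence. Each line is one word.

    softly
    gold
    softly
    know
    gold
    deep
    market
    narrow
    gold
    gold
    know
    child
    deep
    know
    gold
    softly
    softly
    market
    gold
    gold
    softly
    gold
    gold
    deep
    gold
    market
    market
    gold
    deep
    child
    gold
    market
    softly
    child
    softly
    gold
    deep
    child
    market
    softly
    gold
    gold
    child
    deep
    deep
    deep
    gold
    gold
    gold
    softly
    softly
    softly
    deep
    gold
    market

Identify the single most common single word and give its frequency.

"gold", 19 times

Unigram frequencies (highest first):
  gold: 19
  softly: 11
  deep: 9
  market: 7
  child: 5
  know: 3
  … (1 more, each ≤ 1)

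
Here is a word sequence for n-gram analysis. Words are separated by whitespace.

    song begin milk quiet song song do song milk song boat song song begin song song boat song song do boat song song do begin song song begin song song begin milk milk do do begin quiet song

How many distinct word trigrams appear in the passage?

38 tokens → 36 trigram windows in total.
Repeated trigrams (each contributes count−1 duplicates):
  begin song song: 3
  boat song song: 3
  song song begin: 3
  song song do: 3
  song begin milk: 2
  song begin song: 2
  song boat song: 2
11 duplicate windows → 36 − 11 = 25 distinct.

25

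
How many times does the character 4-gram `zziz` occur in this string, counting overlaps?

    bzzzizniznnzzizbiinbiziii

2

Sliding a length-4 window over the 25 characters (22 positions):
  position 3–6: zziz
  position 12–15: zziz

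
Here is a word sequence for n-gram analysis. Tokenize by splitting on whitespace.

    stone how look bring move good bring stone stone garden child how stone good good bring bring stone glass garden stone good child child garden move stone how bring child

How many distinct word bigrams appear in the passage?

25

30 tokens → 29 bigram windows in total.
Repeated bigrams (each contributes count−1 duplicates):
  bring stone: 2
  good bring: 2
  stone good: 2
  stone how: 2
4 duplicate windows → 29 − 4 = 25 distinct.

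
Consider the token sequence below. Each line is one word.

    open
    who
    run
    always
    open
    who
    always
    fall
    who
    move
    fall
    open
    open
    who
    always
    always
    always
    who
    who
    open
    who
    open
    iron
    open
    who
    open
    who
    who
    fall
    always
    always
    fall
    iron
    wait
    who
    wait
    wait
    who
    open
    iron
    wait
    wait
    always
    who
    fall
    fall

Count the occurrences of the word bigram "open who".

6

Scanning the 45 overlapping bigram windows for "open who":
  position 1–2: open who
  position 5–6: open who
  position 13–14: open who
  position 20–21: open who
  position 24–25: open who
  position 26–27: open who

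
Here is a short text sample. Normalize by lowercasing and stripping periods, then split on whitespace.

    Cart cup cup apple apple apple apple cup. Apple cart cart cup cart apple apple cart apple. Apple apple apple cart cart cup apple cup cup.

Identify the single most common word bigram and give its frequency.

"apple apple", 7 times

Bigram frequencies (highest first):
  apple apple: 7
  cart cup: 3
  cup apple: 3
  apple cart: 3
  cup cup: 2
  apple cup: 2
  … (3 more, each ≤ 2)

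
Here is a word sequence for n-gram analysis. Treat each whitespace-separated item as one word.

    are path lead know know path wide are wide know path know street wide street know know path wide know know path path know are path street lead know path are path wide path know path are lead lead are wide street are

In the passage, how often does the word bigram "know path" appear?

6

Scanning the 42 overlapping bigram windows for "know path":
  position 5–6: know path
  position 10–11: know path
  position 17–18: know path
  position 21–22: know path
  position 29–30: know path
  position 35–36: know path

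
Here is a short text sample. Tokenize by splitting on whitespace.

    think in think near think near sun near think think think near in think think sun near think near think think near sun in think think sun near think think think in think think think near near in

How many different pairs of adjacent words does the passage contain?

11

38 tokens → 37 bigram windows in total.
Repeated bigrams (each contributes count−1 duplicates):
  think think: 9
  think near: 6
  near think: 5
  in think: 4
  sun near: 3
  near in: 2
  near sun: 2
  think in: 2
  … (1 more repeated)
26 duplicate windows → 37 − 26 = 11 distinct.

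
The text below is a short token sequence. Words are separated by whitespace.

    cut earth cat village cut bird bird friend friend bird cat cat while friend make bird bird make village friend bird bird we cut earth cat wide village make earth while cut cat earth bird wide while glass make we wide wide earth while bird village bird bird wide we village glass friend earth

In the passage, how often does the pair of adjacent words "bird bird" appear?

4

Scanning the 53 overlapping bigram windows for "bird bird":
  position 6–7: bird bird
  position 16–17: bird bird
  position 21–22: bird bird
  position 47–48: bird bird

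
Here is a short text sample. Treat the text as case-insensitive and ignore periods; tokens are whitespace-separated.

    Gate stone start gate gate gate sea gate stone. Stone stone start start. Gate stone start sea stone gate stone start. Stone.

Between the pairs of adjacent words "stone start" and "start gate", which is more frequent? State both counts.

"stone start" (4 vs 2)

"stone start": 4 occurrences
"start gate": 2 occurrences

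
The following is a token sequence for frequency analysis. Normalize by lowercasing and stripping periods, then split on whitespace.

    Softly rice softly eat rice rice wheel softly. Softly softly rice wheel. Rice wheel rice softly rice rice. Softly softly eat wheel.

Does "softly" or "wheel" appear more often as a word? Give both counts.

"softly": 8 occurrences
"wheel": 4 occurrences

"softly" (8 vs 4)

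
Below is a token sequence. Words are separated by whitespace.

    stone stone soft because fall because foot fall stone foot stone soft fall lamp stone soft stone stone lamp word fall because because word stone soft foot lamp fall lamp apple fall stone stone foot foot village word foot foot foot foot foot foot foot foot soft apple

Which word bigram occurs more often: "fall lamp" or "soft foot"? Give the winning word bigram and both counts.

"fall lamp" (2 vs 1)

"fall lamp": 2 occurrences
"soft foot": 1 occurrence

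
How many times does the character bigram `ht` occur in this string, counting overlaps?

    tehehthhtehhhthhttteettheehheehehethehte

5

Sliding a length-2 window over the 40 characters (39 positions):
  position 5–6: ht
  position 8–9: ht
  position 13–14: ht
  position 16–17: ht
  position 38–39: ht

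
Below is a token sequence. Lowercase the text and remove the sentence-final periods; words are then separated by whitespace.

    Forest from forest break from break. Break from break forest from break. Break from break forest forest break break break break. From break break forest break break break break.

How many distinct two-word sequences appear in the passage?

8

29 tokens → 28 bigram windows in total.
Repeated bigrams (each contributes count−1 duplicates):
  break break: 9
  from break: 5
  break from: 4
  break forest: 3
  forest break: 3
  forest from: 2
20 duplicate windows → 28 − 20 = 8 distinct.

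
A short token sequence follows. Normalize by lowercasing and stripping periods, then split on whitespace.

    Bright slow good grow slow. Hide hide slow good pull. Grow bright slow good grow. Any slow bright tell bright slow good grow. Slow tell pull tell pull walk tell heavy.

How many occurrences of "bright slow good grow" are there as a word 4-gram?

Scanning the 28 overlapping 4-gram windows for "bright slow good grow":
  position 1–4: bright slow good grow
  position 12–15: bright slow good grow
  position 20–23: bright slow good grow

3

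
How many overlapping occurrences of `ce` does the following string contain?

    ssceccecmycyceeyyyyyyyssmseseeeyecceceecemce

Sliding a length-2 window over the 44 characters (43 positions):
  position 3–4: ce
  position 6–7: ce
  position 13–14: ce
  position 35–36: ce
  position 37–38: ce
  position 40–41: ce
  position 43–44: ce

7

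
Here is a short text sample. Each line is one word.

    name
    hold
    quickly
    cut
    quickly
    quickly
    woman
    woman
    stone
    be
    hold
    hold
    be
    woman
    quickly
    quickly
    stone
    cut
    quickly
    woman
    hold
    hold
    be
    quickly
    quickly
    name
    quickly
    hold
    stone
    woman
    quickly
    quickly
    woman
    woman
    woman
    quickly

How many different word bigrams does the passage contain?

23

36 tokens → 35 bigram windows in total.
Repeated bigrams (each contributes count−1 duplicates):
  quickly quickly: 4
  quickly woman: 3
  woman quickly: 3
  woman woman: 3
  cut quickly: 2
  hold be: 2
  hold hold: 2
12 duplicate windows → 35 − 12 = 23 distinct.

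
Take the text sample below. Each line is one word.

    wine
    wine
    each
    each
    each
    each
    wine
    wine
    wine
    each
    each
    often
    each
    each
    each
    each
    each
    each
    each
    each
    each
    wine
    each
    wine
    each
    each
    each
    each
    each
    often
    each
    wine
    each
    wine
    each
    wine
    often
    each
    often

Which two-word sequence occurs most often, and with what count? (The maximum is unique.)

"each each", 16 times

Bigram frequencies (highest first):
  each each: 16
  wine each: 6
  each wine: 6
  wine wine: 3
  each often: 3
  often each: 3
  … (1 more, each ≤ 1)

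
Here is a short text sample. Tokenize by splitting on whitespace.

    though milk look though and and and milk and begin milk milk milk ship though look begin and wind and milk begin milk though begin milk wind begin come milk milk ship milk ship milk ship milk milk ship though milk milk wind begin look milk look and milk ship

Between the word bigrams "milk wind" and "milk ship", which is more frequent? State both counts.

"milk ship" (6 vs 2)

"milk wind": 2 occurrences
"milk ship": 6 occurrences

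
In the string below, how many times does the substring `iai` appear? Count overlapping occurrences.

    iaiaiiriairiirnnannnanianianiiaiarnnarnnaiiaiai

Sliding a length-3 window over the 47 characters (45 positions):
  position 1–3: iai
  position 3–5: iai
  position 8–10: iai
  position 30–32: iai
  position 43–45: iai
  position 45–47: iai

6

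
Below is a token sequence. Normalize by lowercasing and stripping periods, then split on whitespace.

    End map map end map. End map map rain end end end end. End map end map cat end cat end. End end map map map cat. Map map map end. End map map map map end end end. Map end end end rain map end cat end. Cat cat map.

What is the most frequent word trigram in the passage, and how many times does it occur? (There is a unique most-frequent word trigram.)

Trigram frequencies (highest first):
  end end end: 6
  end map map: 4
  end end map: 4
  map map map: 4
  map map end: 3
  map end map: 3
  … (19 more, each ≤ 3)

"end end end", 6 times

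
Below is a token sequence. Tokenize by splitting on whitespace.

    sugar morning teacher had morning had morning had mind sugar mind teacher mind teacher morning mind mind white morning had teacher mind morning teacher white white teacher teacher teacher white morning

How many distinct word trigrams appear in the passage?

31 tokens → 29 trigram windows in total.
Repeated trigrams (each contributes count−1 duplicates):
  had morning had: 2
1 duplicate windows → 29 − 1 = 28 distinct.

28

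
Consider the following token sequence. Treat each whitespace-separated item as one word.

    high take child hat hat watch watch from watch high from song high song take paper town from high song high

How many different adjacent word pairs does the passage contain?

18

21 tokens → 20 bigram windows in total.
Repeated bigrams (each contributes count−1 duplicates):
  high song: 2
  song high: 2
2 duplicate windows → 20 − 2 = 18 distinct.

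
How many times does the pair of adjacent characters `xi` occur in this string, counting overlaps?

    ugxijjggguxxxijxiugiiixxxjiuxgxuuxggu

Sliding a length-2 window over the 37 characters (36 positions):
  position 3–4: xi
  position 13–14: xi
  position 16–17: xi

3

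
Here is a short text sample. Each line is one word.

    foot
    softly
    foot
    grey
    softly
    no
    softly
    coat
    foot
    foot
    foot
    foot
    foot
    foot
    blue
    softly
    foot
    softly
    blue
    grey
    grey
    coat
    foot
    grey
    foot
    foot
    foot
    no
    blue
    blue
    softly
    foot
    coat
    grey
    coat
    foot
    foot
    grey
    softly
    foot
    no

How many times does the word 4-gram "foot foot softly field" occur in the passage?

0

Scanning the 38 overlapping 4-gram windows for "foot foot softly field":
  (none found)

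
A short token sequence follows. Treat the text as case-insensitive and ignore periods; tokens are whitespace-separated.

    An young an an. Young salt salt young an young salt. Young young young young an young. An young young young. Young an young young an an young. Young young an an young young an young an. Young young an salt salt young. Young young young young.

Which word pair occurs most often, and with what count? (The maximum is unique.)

"young young", 15 times

Bigram frequencies (highest first):
  young young: 15
  an young: 10
  young an: 10
  an an: 3
  salt young: 3
  young salt: 2
  … (2 more, each ≤ 2)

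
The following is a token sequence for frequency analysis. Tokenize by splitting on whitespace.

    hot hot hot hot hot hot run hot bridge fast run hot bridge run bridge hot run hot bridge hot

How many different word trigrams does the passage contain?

20 tokens → 18 trigram windows in total.
Repeated trigrams (each contributes count−1 duplicates):
  hot hot hot: 4
  run hot bridge: 3
  hot run hot: 2
6 duplicate windows → 18 − 6 = 12 distinct.

12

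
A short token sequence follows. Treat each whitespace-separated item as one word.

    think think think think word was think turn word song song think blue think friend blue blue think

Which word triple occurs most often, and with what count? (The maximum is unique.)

Trigram frequencies (highest first):
  think think think: 2
  think think word: 1
  think word was: 1
  word was think: 1
  was think turn: 1
  think turn word: 1
  … (9 more, each ≤ 1)

"think think think", 2 times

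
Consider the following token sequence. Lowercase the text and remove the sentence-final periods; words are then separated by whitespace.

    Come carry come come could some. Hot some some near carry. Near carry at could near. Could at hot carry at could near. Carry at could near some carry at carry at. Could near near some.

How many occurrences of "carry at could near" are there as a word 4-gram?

Scanning the 33 overlapping 4-gram windows for "carry at could near":
  position 13–16: carry at could near
  position 20–23: carry at could near
  position 24–27: carry at could near
  position 31–34: carry at could near

4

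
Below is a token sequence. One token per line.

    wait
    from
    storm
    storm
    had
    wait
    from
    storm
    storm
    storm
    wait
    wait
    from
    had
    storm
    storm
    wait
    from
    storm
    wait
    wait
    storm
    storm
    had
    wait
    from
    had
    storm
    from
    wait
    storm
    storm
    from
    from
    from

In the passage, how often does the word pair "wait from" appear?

Scanning the 34 overlapping bigram windows for "wait from":
  position 1–2: wait from
  position 6–7: wait from
  position 12–13: wait from
  position 17–18: wait from
  position 25–26: wait from

5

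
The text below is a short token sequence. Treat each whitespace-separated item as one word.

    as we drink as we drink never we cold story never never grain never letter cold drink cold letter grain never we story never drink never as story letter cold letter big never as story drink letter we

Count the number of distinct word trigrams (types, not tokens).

38 tokens → 36 trigram windows in total.
Repeated trigrams (each contributes count−1 duplicates):
  as we drink: 2
  never as story: 2
2 duplicate windows → 36 − 2 = 34 distinct.

34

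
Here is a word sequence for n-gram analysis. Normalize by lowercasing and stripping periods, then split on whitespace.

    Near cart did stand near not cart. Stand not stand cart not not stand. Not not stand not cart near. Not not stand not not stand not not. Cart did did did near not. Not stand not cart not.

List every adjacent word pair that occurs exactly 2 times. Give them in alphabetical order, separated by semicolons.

cart did; cart not; did did

Bigram counts meeting the condition (exactly 2 times):
  cart did: 2
  cart not: 2
  did did: 2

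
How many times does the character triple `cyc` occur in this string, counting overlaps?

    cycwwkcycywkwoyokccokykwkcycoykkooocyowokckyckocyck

4

Sliding a length-3 window over the 51 characters (49 positions):
  position 1–3: cyc
  position 7–9: cyc
  position 26–28: cyc
  position 48–50: cyc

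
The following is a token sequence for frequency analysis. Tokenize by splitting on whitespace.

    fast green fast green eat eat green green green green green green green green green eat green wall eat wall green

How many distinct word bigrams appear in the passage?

21 tokens → 20 bigram windows in total.
Repeated bigrams (each contributes count−1 duplicates):
  green green: 8
  eat green: 2
  fast green: 2
  green eat: 2
10 duplicate windows → 20 − 10 = 10 distinct.

10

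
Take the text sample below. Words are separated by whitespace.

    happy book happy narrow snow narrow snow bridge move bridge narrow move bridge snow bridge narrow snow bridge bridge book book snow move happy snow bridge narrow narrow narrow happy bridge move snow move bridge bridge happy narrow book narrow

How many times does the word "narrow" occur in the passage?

9

Scanning the 40 tokens for "narrow":
  position 4: narrow
  position 6: narrow
  position 11: narrow
  position 16: narrow
  position 27: narrow
  position 28: narrow
  position 29: narrow
  position 38: narrow
  position 40: narrow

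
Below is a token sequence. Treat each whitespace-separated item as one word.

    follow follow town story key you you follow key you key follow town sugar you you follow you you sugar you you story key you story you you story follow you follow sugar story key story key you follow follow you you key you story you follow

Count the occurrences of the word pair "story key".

4

Scanning the 46 overlapping bigram windows for "story key":
  position 4–5: story key
  position 23–24: story key
  position 34–35: story key
  position 36–37: story key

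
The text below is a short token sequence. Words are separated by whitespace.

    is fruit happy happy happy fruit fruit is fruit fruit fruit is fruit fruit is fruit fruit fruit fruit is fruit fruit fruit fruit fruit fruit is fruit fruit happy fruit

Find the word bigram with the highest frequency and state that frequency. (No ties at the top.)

"fruit fruit", 13 times

Bigram frequencies (highest first):
  fruit fruit: 13
  is fruit: 6
  fruit is: 5
  fruit happy: 2
  happy happy: 2
  happy fruit: 2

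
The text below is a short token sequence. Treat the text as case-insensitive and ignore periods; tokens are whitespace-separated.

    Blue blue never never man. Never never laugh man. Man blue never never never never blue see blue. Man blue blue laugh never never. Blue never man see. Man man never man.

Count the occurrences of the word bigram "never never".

6

Scanning the 31 overlapping bigram windows for "never never":
  position 3–4: never never
  position 6–7: never never
  position 12–13: never never
  position 13–14: never never
  position 14–15: never never
  position 23–24: never never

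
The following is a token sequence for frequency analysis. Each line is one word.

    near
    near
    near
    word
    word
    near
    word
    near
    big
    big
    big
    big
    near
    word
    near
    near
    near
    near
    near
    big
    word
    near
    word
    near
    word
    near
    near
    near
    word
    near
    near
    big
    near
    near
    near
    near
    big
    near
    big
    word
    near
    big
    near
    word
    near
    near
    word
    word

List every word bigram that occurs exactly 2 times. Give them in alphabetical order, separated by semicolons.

big word; word word

Bigram counts meeting the condition (exactly 2 times):
  big word: 2
  word word: 2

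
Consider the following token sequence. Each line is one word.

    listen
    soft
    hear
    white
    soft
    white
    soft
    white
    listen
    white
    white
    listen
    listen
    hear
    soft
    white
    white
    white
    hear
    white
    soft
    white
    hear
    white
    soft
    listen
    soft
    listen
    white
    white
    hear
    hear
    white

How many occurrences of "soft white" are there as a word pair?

Scanning the 32 overlapping bigram windows for "soft white":
  position 5–6: soft white
  position 7–8: soft white
  position 15–16: soft white
  position 21–22: soft white

4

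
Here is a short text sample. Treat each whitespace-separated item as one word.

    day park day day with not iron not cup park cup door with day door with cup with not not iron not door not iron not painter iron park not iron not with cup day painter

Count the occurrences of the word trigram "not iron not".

Scanning the 34 overlapping trigram windows for "not iron not":
  position 6–8: not iron not
  position 20–22: not iron not
  position 24–26: not iron not
  position 30–32: not iron not

4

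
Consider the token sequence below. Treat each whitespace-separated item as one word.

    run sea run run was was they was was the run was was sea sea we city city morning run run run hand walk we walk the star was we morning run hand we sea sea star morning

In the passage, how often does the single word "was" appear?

Scanning the 38 tokens for "was":
  position 5: was
  position 6: was
  position 8: was
  position 9: was
  position 12: was
  position 13: was
  position 29: was

7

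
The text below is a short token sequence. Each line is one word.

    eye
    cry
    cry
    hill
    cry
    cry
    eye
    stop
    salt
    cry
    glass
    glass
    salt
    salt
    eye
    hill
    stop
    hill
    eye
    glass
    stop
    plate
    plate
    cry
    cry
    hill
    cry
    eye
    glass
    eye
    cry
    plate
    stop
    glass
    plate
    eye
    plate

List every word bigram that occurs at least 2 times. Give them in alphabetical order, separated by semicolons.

Bigram counts meeting the condition (at least 2 times):
  cry cry: 3
  cry eye: 2
  cry hill: 2
  eye cry: 2
  eye glass: 2
  hill cry: 2

cry cry; cry eye; cry hill; eye cry; eye glass; hill cry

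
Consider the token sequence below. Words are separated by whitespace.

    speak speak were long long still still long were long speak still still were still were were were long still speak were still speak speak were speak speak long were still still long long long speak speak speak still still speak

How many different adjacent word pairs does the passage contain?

41 tokens → 40 bigram windows in total.
Repeated bigrams (each contributes count−1 duplicates):
  speak speak: 5
  still still: 4
  long long: 3
  speak were: 3
  still speak: 3
  were long: 3
  were still: 3
  long speak: 2
  … (6 more repeated)
24 duplicate windows → 40 − 24 = 16 distinct.

16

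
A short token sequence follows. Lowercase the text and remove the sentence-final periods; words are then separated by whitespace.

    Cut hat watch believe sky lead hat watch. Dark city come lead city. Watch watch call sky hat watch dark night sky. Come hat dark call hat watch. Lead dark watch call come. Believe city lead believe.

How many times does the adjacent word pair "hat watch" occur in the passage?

Scanning the 36 overlapping bigram windows for "hat watch":
  position 2–3: hat watch
  position 7–8: hat watch
  position 18–19: hat watch
  position 27–28: hat watch

4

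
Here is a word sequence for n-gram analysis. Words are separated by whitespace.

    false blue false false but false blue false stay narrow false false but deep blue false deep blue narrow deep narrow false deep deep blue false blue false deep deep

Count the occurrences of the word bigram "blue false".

Scanning the 29 overlapping bigram windows for "blue false":
  position 2–3: blue false
  position 7–8: blue false
  position 15–16: blue false
  position 25–26: blue false
  position 27–28: blue false

5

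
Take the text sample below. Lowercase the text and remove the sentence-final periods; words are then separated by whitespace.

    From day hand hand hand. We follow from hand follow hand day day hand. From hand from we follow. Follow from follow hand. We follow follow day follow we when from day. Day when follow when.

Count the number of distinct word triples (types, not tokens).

36 tokens → 34 trigram windows in total.
Repeated trigrams (each contributes count−1 duplicates):
  hand we follow: 2
  we follow follow: 2
2 duplicate windows → 34 − 2 = 32 distinct.

32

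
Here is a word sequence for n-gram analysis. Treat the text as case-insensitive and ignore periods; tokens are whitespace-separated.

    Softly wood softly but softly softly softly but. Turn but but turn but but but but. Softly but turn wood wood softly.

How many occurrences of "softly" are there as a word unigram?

Scanning the 22 tokens for "softly":
  position 1: softly
  position 3: softly
  position 5: softly
  position 6: softly
  position 7: softly
  position 17: softly
  position 22: softly

7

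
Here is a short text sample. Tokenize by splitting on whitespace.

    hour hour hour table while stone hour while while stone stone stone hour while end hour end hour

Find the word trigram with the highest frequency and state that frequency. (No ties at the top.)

Trigram frequencies (highest first):
  stone hour while: 2
  hour hour hour: 1
  hour hour table: 1
  hour table while: 1
  table while stone: 1
  while stone hour: 1
  … (9 more, each ≤ 1)

"stone hour while", 2 times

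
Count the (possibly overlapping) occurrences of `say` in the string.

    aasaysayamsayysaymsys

Sliding a length-3 window over the 21 characters (19 positions):
  position 3–5: say
  position 6–8: say
  position 11–13: say
  position 15–17: say

4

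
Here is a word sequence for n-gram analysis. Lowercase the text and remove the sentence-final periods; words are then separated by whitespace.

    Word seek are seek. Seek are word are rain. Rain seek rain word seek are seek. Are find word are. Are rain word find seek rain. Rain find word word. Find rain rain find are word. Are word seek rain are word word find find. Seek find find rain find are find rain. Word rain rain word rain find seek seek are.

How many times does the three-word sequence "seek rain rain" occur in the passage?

1

Scanning the 60 overlapping trigram windows for "seek rain rain":
  position 25–27: seek rain rain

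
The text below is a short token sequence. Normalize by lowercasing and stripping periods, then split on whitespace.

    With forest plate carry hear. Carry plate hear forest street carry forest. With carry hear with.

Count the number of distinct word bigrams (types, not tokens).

16 tokens → 15 bigram windows in total.
Repeated bigrams (each contributes count−1 duplicates):
  carry hear: 2
1 duplicate windows → 15 − 1 = 14 distinct.

14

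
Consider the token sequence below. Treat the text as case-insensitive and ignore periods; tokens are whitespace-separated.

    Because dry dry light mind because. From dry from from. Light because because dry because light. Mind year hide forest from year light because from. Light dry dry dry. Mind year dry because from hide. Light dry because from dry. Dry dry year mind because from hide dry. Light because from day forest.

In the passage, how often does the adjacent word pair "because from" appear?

Scanning the 52 overlapping bigram windows for "because from":
  position 6–7: because from
  position 24–25: because from
  position 33–34: because from
  position 38–39: because from
  position 45–46: because from
  position 50–51: because from

6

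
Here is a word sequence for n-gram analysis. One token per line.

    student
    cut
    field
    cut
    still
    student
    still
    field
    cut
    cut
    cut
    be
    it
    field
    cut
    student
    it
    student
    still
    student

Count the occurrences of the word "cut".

6

Scanning the 20 tokens for "cut":
  position 2: cut
  position 4: cut
  position 9: cut
  position 10: cut
  position 11: cut
  position 15: cut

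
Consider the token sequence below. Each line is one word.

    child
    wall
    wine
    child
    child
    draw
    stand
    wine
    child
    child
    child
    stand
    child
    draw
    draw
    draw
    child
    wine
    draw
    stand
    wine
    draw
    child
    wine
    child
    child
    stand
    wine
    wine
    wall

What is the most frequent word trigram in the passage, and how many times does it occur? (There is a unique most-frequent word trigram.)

"wine child child", 3 times

Trigram frequencies (highest first):
  wine child child: 3
  draw stand wine: 2
  child child stand: 2
  draw child wine: 2
  child wall wine: 1
  wall wine child: 1
  … (17 more, each ≤ 1)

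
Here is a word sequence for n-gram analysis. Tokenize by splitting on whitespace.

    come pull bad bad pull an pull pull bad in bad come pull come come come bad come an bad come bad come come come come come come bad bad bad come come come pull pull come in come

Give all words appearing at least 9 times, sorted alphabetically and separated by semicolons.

bad; come

Unigram counts meeting the condition (at least 9 times):
  bad: 10
  come: 18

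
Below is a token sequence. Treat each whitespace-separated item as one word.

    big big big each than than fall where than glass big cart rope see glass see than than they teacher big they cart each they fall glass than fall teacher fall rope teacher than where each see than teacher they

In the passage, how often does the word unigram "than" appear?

8

Scanning the 40 tokens for "than":
  position 5: than
  position 6: than
  position 9: than
  position 17: than
  position 18: than
  position 28: than
  position 34: than
  position 38: than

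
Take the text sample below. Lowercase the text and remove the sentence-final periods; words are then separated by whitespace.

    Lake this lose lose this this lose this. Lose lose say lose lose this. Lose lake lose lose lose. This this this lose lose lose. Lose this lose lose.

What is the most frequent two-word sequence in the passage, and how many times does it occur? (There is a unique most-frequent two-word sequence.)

"lose lose", 9 times

Bigram frequencies (highest first):
  lose lose: 9
  this lose: 6
  lose this: 5
  this this: 3
  lake this: 1
  lose say: 1
  … (3 more, each ≤ 1)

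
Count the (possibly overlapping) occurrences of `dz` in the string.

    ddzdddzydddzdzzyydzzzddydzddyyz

Sliding a length-2 window over the 31 characters (30 positions):
  position 2–3: dz
  position 6–7: dz
  position 11–12: dz
  position 13–14: dz
  position 18–19: dz
  position 25–26: dz

6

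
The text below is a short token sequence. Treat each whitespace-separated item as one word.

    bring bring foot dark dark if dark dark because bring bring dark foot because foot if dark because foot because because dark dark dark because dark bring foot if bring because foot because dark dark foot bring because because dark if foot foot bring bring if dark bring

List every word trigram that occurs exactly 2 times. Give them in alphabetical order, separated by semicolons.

Trigram counts meeting the condition (exactly 2 times):
  because because dark: 2
  because dark dark: 2
  because foot because: 2
  dark dark because: 2

because because dark; because dark dark; because foot because; dark dark because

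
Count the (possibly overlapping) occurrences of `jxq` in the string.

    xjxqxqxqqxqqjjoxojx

Sliding a length-3 window over the 19 characters (17 positions):
  position 2–4: jxq

1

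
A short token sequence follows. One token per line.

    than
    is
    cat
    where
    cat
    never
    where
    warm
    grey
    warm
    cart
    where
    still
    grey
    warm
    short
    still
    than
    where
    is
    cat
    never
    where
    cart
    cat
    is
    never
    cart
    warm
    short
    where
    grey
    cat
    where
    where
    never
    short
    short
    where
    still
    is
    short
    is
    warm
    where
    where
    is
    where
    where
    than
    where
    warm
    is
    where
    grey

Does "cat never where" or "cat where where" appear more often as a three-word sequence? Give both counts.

"cat never where" (2 vs 1)

"cat never where": 2 occurrences
"cat where where": 1 occurrence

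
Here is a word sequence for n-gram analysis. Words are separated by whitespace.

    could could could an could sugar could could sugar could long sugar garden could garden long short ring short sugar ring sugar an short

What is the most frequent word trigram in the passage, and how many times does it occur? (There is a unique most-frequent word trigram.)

Trigram frequencies (highest first):
  could sugar could: 2
  could could could: 1
  could could an: 1
  could an could: 1
  an could sugar: 1
  sugar could could: 1
  … (15 more, each ≤ 1)

"could sugar could", 2 times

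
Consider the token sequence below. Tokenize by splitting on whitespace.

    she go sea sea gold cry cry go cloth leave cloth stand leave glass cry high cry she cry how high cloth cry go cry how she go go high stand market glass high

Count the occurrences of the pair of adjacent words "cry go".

Scanning the 33 overlapping bigram windows for "cry go":
  position 7–8: cry go
  position 23–24: cry go

2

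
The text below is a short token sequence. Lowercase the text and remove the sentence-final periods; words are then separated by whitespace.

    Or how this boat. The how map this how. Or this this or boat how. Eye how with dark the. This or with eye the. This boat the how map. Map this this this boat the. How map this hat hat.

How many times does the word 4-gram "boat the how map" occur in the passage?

Scanning the 38 overlapping 4-gram windows for "boat the how map":
  position 4–7: boat the how map
  position 27–30: boat the how map
  position 35–38: boat the how map

3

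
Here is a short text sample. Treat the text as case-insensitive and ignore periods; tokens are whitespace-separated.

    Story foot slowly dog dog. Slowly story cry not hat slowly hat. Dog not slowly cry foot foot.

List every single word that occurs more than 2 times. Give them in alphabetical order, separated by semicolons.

Unigram counts meeting the condition (more than 2 times):
  dog: 3
  foot: 3
  slowly: 4

dog; foot; slowly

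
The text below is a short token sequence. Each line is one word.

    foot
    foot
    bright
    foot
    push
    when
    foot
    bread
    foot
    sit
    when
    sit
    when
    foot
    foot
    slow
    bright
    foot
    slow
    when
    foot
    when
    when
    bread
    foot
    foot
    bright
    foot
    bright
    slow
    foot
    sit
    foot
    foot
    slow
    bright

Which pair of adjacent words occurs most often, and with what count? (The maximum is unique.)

"foot foot", 4 times

Bigram frequencies (highest first):
  foot foot: 4
  foot bright: 3
  bright foot: 3
  when foot: 3
  foot slow: 3
  bread foot: 2
  … (14 more, each ≤ 2)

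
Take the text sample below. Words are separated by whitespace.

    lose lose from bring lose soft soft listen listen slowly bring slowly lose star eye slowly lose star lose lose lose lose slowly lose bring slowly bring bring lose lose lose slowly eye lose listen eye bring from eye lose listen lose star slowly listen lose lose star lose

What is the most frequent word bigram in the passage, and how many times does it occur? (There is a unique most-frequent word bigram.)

"lose lose", 7 times

Bigram frequencies (highest first):
  lose lose: 7
  lose star: 4
  slowly lose: 3
  bring lose: 2
  slowly bring: 2
  bring slowly: 2
  … (23 more, each ≤ 2)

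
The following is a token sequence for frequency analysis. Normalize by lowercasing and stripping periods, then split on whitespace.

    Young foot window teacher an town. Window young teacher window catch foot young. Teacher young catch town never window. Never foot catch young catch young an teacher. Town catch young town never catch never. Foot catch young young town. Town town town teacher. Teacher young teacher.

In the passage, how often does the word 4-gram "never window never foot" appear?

Scanning the 43 overlapping 4-gram windows for "never window never foot":
  position 18–21: never window never foot

1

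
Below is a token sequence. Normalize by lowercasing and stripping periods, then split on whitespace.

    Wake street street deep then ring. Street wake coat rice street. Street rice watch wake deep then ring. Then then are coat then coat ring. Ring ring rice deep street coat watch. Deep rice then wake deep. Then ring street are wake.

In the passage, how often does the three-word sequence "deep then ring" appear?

Scanning the 40 overlapping trigram windows for "deep then ring":
  position 4–6: deep then ring
  position 16–18: deep then ring
  position 37–39: deep then ring

3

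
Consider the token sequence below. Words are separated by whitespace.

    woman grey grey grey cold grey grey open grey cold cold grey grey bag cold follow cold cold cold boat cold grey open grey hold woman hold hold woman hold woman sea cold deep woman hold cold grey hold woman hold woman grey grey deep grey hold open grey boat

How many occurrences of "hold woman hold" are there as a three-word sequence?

3

Scanning the 48 overlapping trigram windows for "hold woman hold":
  position 25–27: hold woman hold
  position 28–30: hold woman hold
  position 39–41: hold woman hold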